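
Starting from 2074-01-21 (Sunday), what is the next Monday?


Current: Sunday
Target: Monday
Days ahead: 1

Next Monday: 2074-01-22


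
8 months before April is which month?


April is month 4
4 - 8 = -4; wrap: -4 + 12 = 8

August


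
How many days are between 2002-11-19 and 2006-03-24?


From 2002-11-19 to 2006-03-24
2002-11-19: days before November = 31 + 28 + 31 + 30 + 31 + 30 + 31 + 31 + 30 + 31 = 304 (2002 is not a leap year); day of year = 304 + 19 = 323
2006-03-24: days before March = 31 + 28 = 59 (2006 is not a leap year); day of year = 59 + 24 = 83
Rest of 2002: 365 - 323 = 42
Full years 2003 (365), 2004 (366), 2005 (365): 1096
Total = 42 + 1096 + 83 = 1221

1221 days


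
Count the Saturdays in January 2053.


January 2053 has 31 days
Anchor: Jan 1, 2053. With p = 2053 - 1 = 2052: (p + p//4 - p//100 + p//400) mod 7 = (2052 + 513 - 20 + 5) mod 7 = 2550 mod 7 = 2 -> Wednesday (Mon=0 ... Sun=6)
January 1 is the anchor itself -> Wednesday
First Saturday is January 4
Saturdays: 4, 11, 18, 25

4 Saturdays


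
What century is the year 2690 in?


Century = (year - 1) // 100 + 1
= (2690 - 1) // 100 + 1
= 2689 // 100 + 1
= 26 + 1

27th century


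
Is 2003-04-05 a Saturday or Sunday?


Anchor: Jan 1, 2003. With p = 2003 - 1 = 2002: (p + p//4 - p//100 + p//400) mod 7 = (2002 + 500 - 20 + 5) mod 7 = 2487 mod 7 = 2 -> Wednesday (Mon=0 ... Sun=6)
Day of year: 95; offset = 94
Weekday index = (2 + 94) mod 7 = 5 -> Saturday
Weekend days: Saturday, Sunday

Yes


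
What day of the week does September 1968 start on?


Target: September 1, 1968
Anchor: Jan 1, 1968. With p = 1968 - 1 = 1967: (p + p//4 - p//100 + p//400) mod 7 = (1967 + 491 - 19 + 4) mod 7 = 2443 mod 7 = 0 -> Monday (Mon=0 ... Sun=6)
Days before September (Jan-Aug): 244 days
Weekday index = (0 + 244) mod 7 = 6

Sunday


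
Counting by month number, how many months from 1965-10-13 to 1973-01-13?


From October 1965 to January 1973
8 years * 12 = 96 months, minus 9 months = 87

87 months


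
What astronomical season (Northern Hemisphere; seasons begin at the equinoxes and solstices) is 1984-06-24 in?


Date: June 24
Astronomical Summer (approx.; exact equinox/solstice day varies by year): June 21 to September 21
June 24 falls within the Summer window

Summer


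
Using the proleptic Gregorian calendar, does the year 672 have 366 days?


Gregorian leap year rule: divisible by 4, but not by 100, unless also by 400.
672 is divisible by 4 but not 100 -> leap year

Yes


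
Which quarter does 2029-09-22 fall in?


Month: September (month 9)
Q1: Jan-Mar, Q2: Apr-Jun, Q3: Jul-Sep, Q4: Oct-Dec

Q3


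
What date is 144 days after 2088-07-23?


Start: 2088-07-23, add 144 days
July 2088 has 31 days: 31 - 23 = 8 days to July 31 -> 136 left
August 2088 has 31 days -> 105 left
September 2088 has 30 days -> 75 left
October 2088 has 31 days -> 44 left
November 2088 has 30 days -> 14 left
December 2088: 14 <= 31 -> lands on December 14

Result: 2088-12-14


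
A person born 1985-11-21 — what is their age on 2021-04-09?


Birth: 1985-11-21
Reference: 2021-04-09
Year difference: 2021 - 1985 = 36
Birthday not yet reached in 2021, subtract 1

35 years old


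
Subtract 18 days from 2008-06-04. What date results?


Start: 2008-06-04, subtract 18 days
Back 4 days from June 4 reaches May 31, 2008 -> 14 left
May 2008: 31 - 14 = 17 -> lands on May 17

Result: 2008-05-17


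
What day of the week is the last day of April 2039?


April 2039 has 30 days
Anchor: Jan 1, 2039. With p = 2039 - 1 = 2038: (p + p//4 - p//100 + p//400) mod 7 = (2038 + 509 - 20 + 5) mod 7 = 2532 mod 7 = 5 -> Saturday (Mon=0 ... Sun=6)
Days before April (Jan-Mar): 90; April 1 index = (5 + 90) mod 7 = 4 -> Friday
Last day offset: 30 - 1 = 29 days
Weekday index = (4 + 29) mod 7 = 5

Saturday, April 30


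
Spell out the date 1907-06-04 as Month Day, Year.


ISO 1907-06-04 parses as year=1907, month=06, day=04
Month 6 -> June

June 4, 1907


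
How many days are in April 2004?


April 2004

30 days


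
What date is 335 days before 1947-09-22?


Start: 1947-09-22, subtract 335 days
Back 22 days from September 22 reaches August 31, 1947 -> 313 left
August 1947 has 31 days -> back to July 31, 1947 -> 282 left
July 1947 has 31 days -> back to June 30, 1947 -> 251 left
June 1947 has 30 days -> back to May 31, 1947 -> 221 left
May 1947 has 31 days -> back to April 30, 1947 -> 190 left
April 1947 has 30 days -> back to March 31, 1947 -> 160 left
March 1947 has 31 days -> back to February 28, 1947 -> 129 left
February 1947 has 28 days -> back to January 31, 1947 -> 101 left
January 1947 has 31 days -> back to December 31, 1946 -> 70 left
December 1946 has 31 days -> back to November 30, 1946 -> 39 left
November 1946 has 30 days -> back to October 31, 1946 -> 9 left
October 1946: 31 - 9 = 22 -> lands on October 22

Result: 1946-10-22


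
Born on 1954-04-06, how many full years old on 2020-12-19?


Birth: 1954-04-06
Reference: 2020-12-19
Year difference: 2020 - 1954 = 66

66 years old


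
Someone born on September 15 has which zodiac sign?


Date: September 15
Conventional tropical zodiac dates: Virgo from August 23 onward; Libra starts September 23
September 15 falls within the Virgo range

Virgo


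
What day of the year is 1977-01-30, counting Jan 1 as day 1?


Date: January 30, 1977
No months before January
Plus 30 days in January

Day of year: 30


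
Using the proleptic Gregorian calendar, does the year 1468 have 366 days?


Gregorian leap year rule: divisible by 4, but not by 100, unless also by 400.
1468 is divisible by 4 but not 100 -> leap year

Yes


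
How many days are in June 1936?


June 1936

30 days


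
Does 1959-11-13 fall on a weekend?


Anchor: Jan 1, 1959. With p = 1959 - 1 = 1958: (p + p//4 - p//100 + p//400) mod 7 = (1958 + 489 - 19 + 4) mod 7 = 2432 mod 7 = 3 -> Thursday (Mon=0 ... Sun=6)
Day of year: 317; offset = 316
Weekday index = (3 + 316) mod 7 = 4 -> Friday
Weekend days: Saturday, Sunday

No


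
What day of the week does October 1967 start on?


Target: October 1, 1967
Anchor: Jan 1, 1967. With p = 1967 - 1 = 1966: (p + p//4 - p//100 + p//400) mod 7 = (1966 + 491 - 19 + 4) mod 7 = 2442 mod 7 = 6 -> Sunday (Mon=0 ... Sun=6)
Days before October (Jan-Sep): 273 days
Weekday index = (6 + 273) mod 7 = 6

Sunday


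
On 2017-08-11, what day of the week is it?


Date: August 11, 2017
Anchor: Jan 1, 2017. With p = 2017 - 1 = 2016: (p + p//4 - p//100 + p//400) mod 7 = (2016 + 504 - 20 + 5) mod 7 = 2505 mod 7 = 6 -> Sunday (Mon=0 ... Sun=6)
Days before August (Jan-Jul): 212; offset = 212 + 11 - 1 = 222
Weekday index = (6 + 222) mod 7 = 4

Day of the week: Friday


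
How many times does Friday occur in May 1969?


May 1969 has 31 days
Anchor: Jan 1, 1969. With p = 1969 - 1 = 1968: (p + p//4 - p//100 + p//400) mod 7 = (1968 + 492 - 19 + 4) mod 7 = 2445 mod 7 = 2 -> Wednesday (Mon=0 ... Sun=6)
Days before May (Jan-Apr): 120; May 1 index = (2 + 120) mod 7 = 3 -> Thursday
First Friday is May 2
Fridays: 2, 9, 16, 23, 30

5 Fridays


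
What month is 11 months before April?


April is month 4
4 - 11 = -7; wrap: -7 + 12 = 5

May


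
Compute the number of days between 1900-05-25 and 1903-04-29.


From 1900-05-25 to 1903-04-29
1900-05-25: days before May = 31 + 28 + 31 + 30 = 120 (1900 is not a leap year); day of year = 120 + 25 = 145
1903-04-29: days before April = 31 + 28 + 31 = 90 (1903 is not a leap year); day of year = 90 + 29 = 119
Rest of 1900: 365 - 145 = 220
Full years 1901 (365), 1902 (365): 730
Total = 220 + 730 + 119 = 1069

1069 days


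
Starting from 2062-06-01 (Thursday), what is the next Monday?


Current: Thursday
Target: Monday
Days ahead: 4

Next Monday: 2062-06-05


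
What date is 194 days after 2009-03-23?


Start: 2009-03-23, add 194 days
March 2009 has 31 days: 31 - 23 = 8 days to March 31 -> 186 left
April 2009 has 30 days -> 156 left
May 2009 has 31 days -> 125 left
June 2009 has 30 days -> 95 left
July 2009 has 31 days -> 64 left
August 2009 has 31 days -> 33 left
September 2009 has 30 days -> 3 left
October 2009: 3 <= 31 -> lands on October 3

Result: 2009-10-03


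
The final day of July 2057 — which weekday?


July 2057 has 31 days
Anchor: Jan 1, 2057. With p = 2057 - 1 = 2056: (p + p//4 - p//100 + p//400) mod 7 = (2056 + 514 - 20 + 5) mod 7 = 2555 mod 7 = 0 -> Monday (Mon=0 ... Sun=6)
Days before July (Jan-Jun): 181; July 1 index = (0 + 181) mod 7 = 6 -> Sunday
Last day offset: 31 - 1 = 30 days
Weekday index = (6 + 30) mod 7 = 1

Tuesday, July 31


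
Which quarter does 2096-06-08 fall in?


Month: June (month 6)
Q1: Jan-Mar, Q2: Apr-Jun, Q3: Jul-Sep, Q4: Oct-Dec

Q2


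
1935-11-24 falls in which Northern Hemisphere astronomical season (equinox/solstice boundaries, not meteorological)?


Date: November 24
Astronomical Autumn (approx.; exact equinox/solstice day varies by year): September 22 to December 20
November 24 falls within the Autumn window

Autumn


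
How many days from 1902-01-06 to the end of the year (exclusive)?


Day of year: 6 of 365
Remaining = 365 - 6

359 days


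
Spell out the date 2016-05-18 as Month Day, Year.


ISO 2016-05-18 parses as year=2016, month=05, day=18
Month 5 -> May

May 18, 2016


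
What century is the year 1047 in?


Century = (year - 1) // 100 + 1
= (1047 - 1) // 100 + 1
= 1046 // 100 + 1
= 10 + 1

11th century


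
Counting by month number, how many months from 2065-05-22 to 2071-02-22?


From May 2065 to February 2071
6 years * 12 = 72 months, minus 3 months = 69

69 months


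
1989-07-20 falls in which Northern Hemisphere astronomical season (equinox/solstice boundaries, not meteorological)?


Date: July 20
Astronomical Summer (approx.; exact equinox/solstice day varies by year): June 21 to September 21
July 20 falls within the Summer window

Summer


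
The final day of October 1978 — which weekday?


October 1978 has 31 days
Anchor: Jan 1, 1978. With p = 1978 - 1 = 1977: (p + p//4 - p//100 + p//400) mod 7 = (1977 + 494 - 19 + 4) mod 7 = 2456 mod 7 = 6 -> Sunday (Mon=0 ... Sun=6)
Days before October (Jan-Sep): 273; October 1 index = (6 + 273) mod 7 = 6 -> Sunday
Last day offset: 31 - 1 = 30 days
Weekday index = (6 + 30) mod 7 = 1

Tuesday, October 31


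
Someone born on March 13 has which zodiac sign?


Date: March 13
Conventional tropical zodiac dates: Pisces from February 19 onward; Aries starts March 21
March 13 falls within the Pisces range

Pisces


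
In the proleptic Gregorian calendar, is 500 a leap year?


Gregorian leap year rule: divisible by 4, but not by 100, unless also by 400.
500 is divisible by 100 but not 400 -> not a leap year

No


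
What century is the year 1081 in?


Century = (year - 1) // 100 + 1
= (1081 - 1) // 100 + 1
= 1080 // 100 + 1
= 10 + 1

11th century


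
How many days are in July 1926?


July 1926

31 days


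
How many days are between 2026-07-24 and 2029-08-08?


From 2026-07-24 to 2029-08-08
2026-07-24: days before July = 31 + 28 + 31 + 30 + 31 + 30 = 181 (2026 is not a leap year); day of year = 181 + 24 = 205
2029-08-08: days before August = 31 + 28 + 31 + 30 + 31 + 30 + 31 = 212 (2029 is not a leap year); day of year = 212 + 8 = 220
Rest of 2026: 365 - 205 = 160
Full years 2027 (365), 2028 (366): 731
Total = 160 + 731 + 220 = 1111

1111 days


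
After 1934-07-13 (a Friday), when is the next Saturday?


Current: Friday
Target: Saturday
Days ahead: 1

Next Saturday: 1934-07-14


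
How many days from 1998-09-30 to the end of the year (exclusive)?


Day of year: 273 of 365
Remaining = 365 - 273

92 days


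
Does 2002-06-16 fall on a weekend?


Anchor: Jan 1, 2002. With p = 2002 - 1 = 2001: (p + p//4 - p//100 + p//400) mod 7 = (2001 + 500 - 20 + 5) mod 7 = 2486 mod 7 = 1 -> Tuesday (Mon=0 ... Sun=6)
Day of year: 167; offset = 166
Weekday index = (1 + 166) mod 7 = 6 -> Sunday
Weekend days: Saturday, Sunday

Yes


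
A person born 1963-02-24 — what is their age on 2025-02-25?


Birth: 1963-02-24
Reference: 2025-02-25
Year difference: 2025 - 1963 = 62

62 years old


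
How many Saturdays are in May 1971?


May 1971 has 31 days
Anchor: Jan 1, 1971. With p = 1971 - 1 = 1970: (p + p//4 - p//100 + p//400) mod 7 = (1970 + 492 - 19 + 4) mod 7 = 2447 mod 7 = 4 -> Friday (Mon=0 ... Sun=6)
Days before May (Jan-Apr): 120; May 1 index = (4 + 120) mod 7 = 5 -> Saturday
First Saturday is May 1
Saturdays: 1, 8, 15, 22, 29

5 Saturdays


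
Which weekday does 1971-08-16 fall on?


Date: August 16, 1971
Anchor: Jan 1, 1971. With p = 1971 - 1 = 1970: (p + p//4 - p//100 + p//400) mod 7 = (1970 + 492 - 19 + 4) mod 7 = 2447 mod 7 = 4 -> Friday (Mon=0 ... Sun=6)
Days before August (Jan-Jul): 212; offset = 212 + 16 - 1 = 227
Weekday index = (4 + 227) mod 7 = 0

Day of the week: Monday


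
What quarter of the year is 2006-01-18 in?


Month: January (month 1)
Q1: Jan-Mar, Q2: Apr-Jun, Q3: Jul-Sep, Q4: Oct-Dec

Q1


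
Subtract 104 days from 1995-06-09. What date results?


Start: 1995-06-09, subtract 104 days
Back 9 days from June 9 reaches May 31, 1995 -> 95 left
May 1995 has 31 days -> back to April 30, 1995 -> 64 left
April 1995 has 30 days -> back to March 31, 1995 -> 34 left
March 1995 has 31 days -> back to February 28, 1995 -> 3 left
February 1995: 28 - 3 = 25 -> lands on February 25

Result: 1995-02-25


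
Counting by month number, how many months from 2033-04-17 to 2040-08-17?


From April 2033 to August 2040
7 years * 12 = 84 months, plus 4 months = 88

88 months


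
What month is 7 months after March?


March is month 3
3 + 7 = 10

October


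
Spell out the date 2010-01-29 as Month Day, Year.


ISO 2010-01-29 parses as year=2010, month=01, day=29
Month 1 -> January

January 29, 2010


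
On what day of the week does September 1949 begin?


Target: September 1, 1949
Anchor: Jan 1, 1949. With p = 1949 - 1 = 1948: (p + p//4 - p//100 + p//400) mod 7 = (1948 + 487 - 19 + 4) mod 7 = 2420 mod 7 = 5 -> Saturday (Mon=0 ... Sun=6)
Days before September (Jan-Aug): 243 days
Weekday index = (5 + 243) mod 7 = 3

Thursday


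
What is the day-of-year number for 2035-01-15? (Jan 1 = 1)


Date: January 15, 2035
No months before January
Plus 15 days in January

Day of year: 15


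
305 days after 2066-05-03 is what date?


Start: 2066-05-03, add 305 days
May 2066 has 31 days: 31 - 3 = 28 days to May 31 -> 277 left
June 2066 has 30 days -> 247 left
July 2066 has 31 days -> 216 left
August 2066 has 31 days -> 185 left
September 2066 has 30 days -> 155 left
October 2066 has 31 days -> 124 left
November 2066 has 30 days -> 94 left
December 2066 has 31 days -> 63 left
January 2067 has 31 days -> 32 left
February 2067 has 28 days -> 4 left
March 2067: 4 <= 31 -> lands on March 4

Result: 2067-03-04


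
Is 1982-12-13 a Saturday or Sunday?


Anchor: Jan 1, 1982. With p = 1982 - 1 = 1981: (p + p//4 - p//100 + p//400) mod 7 = (1981 + 495 - 19 + 4) mod 7 = 2461 mod 7 = 4 -> Friday (Mon=0 ... Sun=6)
Day of year: 347; offset = 346
Weekday index = (4 + 346) mod 7 = 0 -> Monday
Weekend days: Saturday, Sunday

No


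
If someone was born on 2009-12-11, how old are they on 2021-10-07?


Birth: 2009-12-11
Reference: 2021-10-07
Year difference: 2021 - 2009 = 12
Birthday not yet reached in 2021, subtract 1

11 years old


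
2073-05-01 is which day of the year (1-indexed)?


Date: May 1, 2073
Days in months 1 through 4: 120
Plus 1 days in May

Day of year: 121


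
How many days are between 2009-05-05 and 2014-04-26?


From 2009-05-05 to 2014-04-26
2009-05-05: days before May = 31 + 28 + 31 + 30 = 120 (2009 is not a leap year); day of year = 120 + 5 = 125
2014-04-26: days before April = 31 + 28 + 31 = 90 (2014 is not a leap year); day of year = 90 + 26 = 116
Rest of 2009: 365 - 125 = 240
Full years 2010 (365), 2011 (365), 2012 (366), 2013 (365): 1461
Total = 240 + 1461 + 116 = 1817

1817 days


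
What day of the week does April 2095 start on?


Target: April 1, 2095
Anchor: Jan 1, 2095. With p = 2095 - 1 = 2094: (p + p//4 - p//100 + p//400) mod 7 = (2094 + 523 - 20 + 5) mod 7 = 2602 mod 7 = 5 -> Saturday (Mon=0 ... Sun=6)
Days before April (Jan-Mar): 90 days
Weekday index = (5 + 90) mod 7 = 4

Friday


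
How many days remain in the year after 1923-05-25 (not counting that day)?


Day of year: 145 of 365
Remaining = 365 - 145

220 days


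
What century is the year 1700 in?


Century = (year - 1) // 100 + 1
= (1700 - 1) // 100 + 1
= 1699 // 100 + 1
= 16 + 1

17th century


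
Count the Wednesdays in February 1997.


February 1997 has 28 days
Anchor: Jan 1, 1997. With p = 1997 - 1 = 1996: (p + p//4 - p//100 + p//400) mod 7 = (1996 + 499 - 19 + 4) mod 7 = 2480 mod 7 = 2 -> Wednesday (Mon=0 ... Sun=6)
Days before February (Jan): 31; February 1 index = (2 + 31) mod 7 = 5 -> Saturday
First Wednesday is February 5
Wednesdays: 5, 12, 19, 26

4 Wednesdays


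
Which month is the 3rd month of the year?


Month 3 of 12

March


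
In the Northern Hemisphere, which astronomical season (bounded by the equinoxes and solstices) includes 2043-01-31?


Date: January 31
Astronomical Winter (approx.; exact equinox/solstice day varies by year): December 21 to March 19
January 31 falls within the Winter window

Winter


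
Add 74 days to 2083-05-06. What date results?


Start: 2083-05-06, add 74 days
May 2083 has 31 days: 31 - 6 = 25 days to May 31 -> 49 left
June 2083 has 30 days -> 19 left
July 2083: 19 <= 31 -> lands on July 19

Result: 2083-07-19


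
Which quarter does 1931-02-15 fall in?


Month: February (month 2)
Q1: Jan-Mar, Q2: Apr-Jun, Q3: Jul-Sep, Q4: Oct-Dec

Q1


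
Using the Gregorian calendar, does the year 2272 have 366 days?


Gregorian leap year rule: divisible by 4, but not by 100, unless also by 400.
2272 is divisible by 4 but not 100 -> leap year

Yes


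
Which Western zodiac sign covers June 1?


Date: June 1
Conventional tropical zodiac dates: Gemini from May 21 onward; Cancer starts June 21
June 1 falls within the Gemini range

Gemini


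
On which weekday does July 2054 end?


July 2054 has 31 days
Anchor: Jan 1, 2054. With p = 2054 - 1 = 2053: (p + p//4 - p//100 + p//400) mod 7 = (2053 + 513 - 20 + 5) mod 7 = 2551 mod 7 = 3 -> Thursday (Mon=0 ... Sun=6)
Days before July (Jan-Jun): 181; July 1 index = (3 + 181) mod 7 = 2 -> Wednesday
Last day offset: 31 - 1 = 30 days
Weekday index = (2 + 30) mod 7 = 4

Friday, July 31


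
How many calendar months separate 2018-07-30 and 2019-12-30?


From July 2018 to December 2019
1 year * 12 = 12 months, plus 5 months = 17

17 months


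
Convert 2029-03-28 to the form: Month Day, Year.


ISO 2029-03-28 parses as year=2029, month=03, day=28
Month 3 -> March

March 28, 2029


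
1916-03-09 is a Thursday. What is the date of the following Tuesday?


Current: Thursday
Target: Tuesday
Days ahead: 5

Next Tuesday: 1916-03-14


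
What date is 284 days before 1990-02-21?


Start: 1990-02-21, subtract 284 days
Back 21 days from February 21 reaches January 31, 1990 -> 263 left
January 1990 has 31 days -> back to December 31, 1989 -> 232 left
December 1989 has 31 days -> back to November 30, 1989 -> 201 left
November 1989 has 30 days -> back to October 31, 1989 -> 171 left
October 1989 has 31 days -> back to September 30, 1989 -> 140 left
September 1989 has 30 days -> back to August 31, 1989 -> 110 left
August 1989 has 31 days -> back to July 31, 1989 -> 79 left
July 1989 has 31 days -> back to June 30, 1989 -> 48 left
June 1989 has 30 days -> back to May 31, 1989 -> 18 left
May 1989: 31 - 18 = 13 -> lands on May 13

Result: 1989-05-13


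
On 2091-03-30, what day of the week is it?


Date: March 30, 2091
Anchor: Jan 1, 2091. With p = 2091 - 1 = 2090: (p + p//4 - p//100 + p//400) mod 7 = (2090 + 522 - 20 + 5) mod 7 = 2597 mod 7 = 0 -> Monday (Mon=0 ... Sun=6)
Days before March (Jan-Feb): 59; offset = 59 + 30 - 1 = 88
Weekday index = (0 + 88) mod 7 = 4

Day of the week: Friday


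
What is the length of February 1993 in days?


February 1993 (leap year: no)

28 days


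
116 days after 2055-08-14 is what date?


Start: 2055-08-14, add 116 days
August 2055 has 31 days: 31 - 14 = 17 days to August 31 -> 99 left
September 2055 has 30 days -> 69 left
October 2055 has 31 days -> 38 left
November 2055 has 30 days -> 8 left
December 2055: 8 <= 31 -> lands on December 8

Result: 2055-12-08


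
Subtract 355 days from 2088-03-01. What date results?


Start: 2088-03-01, subtract 355 days
Back 1 day from March 1 reaches February 29, 2088 -> 354 left
February 2088 has 29 days -> back to January 31, 2088 -> 325 left
January 2088 has 31 days -> back to December 31, 2087 -> 294 left
December 2087 has 31 days -> back to November 30, 2087 -> 263 left
November 2087 has 30 days -> back to October 31, 2087 -> 233 left
October 2087 has 31 days -> back to September 30, 2087 -> 202 left
September 2087 has 30 days -> back to August 31, 2087 -> 172 left
August 2087 has 31 days -> back to July 31, 2087 -> 141 left
July 2087 has 31 days -> back to June 30, 2087 -> 110 left
June 2087 has 30 days -> back to May 31, 2087 -> 80 left
May 2087 has 31 days -> back to April 30, 2087 -> 49 left
April 2087 has 30 days -> back to March 31, 2087 -> 19 left
March 2087: 31 - 19 = 12 -> lands on March 12

Result: 2087-03-12


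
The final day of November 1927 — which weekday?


November 1927 has 30 days
Anchor: Jan 1, 1927. With p = 1927 - 1 = 1926: (p + p//4 - p//100 + p//400) mod 7 = (1926 + 481 - 19 + 4) mod 7 = 2392 mod 7 = 5 -> Saturday (Mon=0 ... Sun=6)
Days before November (Jan-Oct): 304; November 1 index = (5 + 304) mod 7 = 1 -> Tuesday
Last day offset: 30 - 1 = 29 days
Weekday index = (1 + 29) mod 7 = 2

Wednesday, November 30


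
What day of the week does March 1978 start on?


Target: March 1, 1978
Anchor: Jan 1, 1978. With p = 1978 - 1 = 1977: (p + p//4 - p//100 + p//400) mod 7 = (1977 + 494 - 19 + 4) mod 7 = 2456 mod 7 = 6 -> Sunday (Mon=0 ... Sun=6)
Days before March (Jan-Feb): 59 days
Weekday index = (6 + 59) mod 7 = 2

Wednesday


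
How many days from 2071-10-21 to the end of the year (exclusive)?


Day of year: 294 of 365
Remaining = 365 - 294

71 days


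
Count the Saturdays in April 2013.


April 2013 has 30 days
Anchor: Jan 1, 2013. With p = 2013 - 1 = 2012: (p + p//4 - p//100 + p//400) mod 7 = (2012 + 503 - 20 + 5) mod 7 = 2500 mod 7 = 1 -> Tuesday (Mon=0 ... Sun=6)
Days before April (Jan-Mar): 90; April 1 index = (1 + 90) mod 7 = 0 -> Monday
First Saturday is April 6
Saturdays: 6, 13, 20, 27

4 Saturdays


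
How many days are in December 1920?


December 1920

31 days


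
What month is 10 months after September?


September is month 9
9 + 10 = 19; wrap: 19 - 12 = 7

July


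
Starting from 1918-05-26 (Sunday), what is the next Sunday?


Current: Sunday
Target: Sunday
Days ahead: 7

Next Sunday: 1918-06-02


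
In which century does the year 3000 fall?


Century = (year - 1) // 100 + 1
= (3000 - 1) // 100 + 1
= 2999 // 100 + 1
= 29 + 1

30th century


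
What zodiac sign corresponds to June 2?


Date: June 2
Conventional tropical zodiac dates: Gemini from May 21 onward; Cancer starts June 21
June 2 falls within the Gemini range

Gemini


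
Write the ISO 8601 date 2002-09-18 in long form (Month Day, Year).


ISO 2002-09-18 parses as year=2002, month=09, day=18
Month 9 -> September

September 18, 2002


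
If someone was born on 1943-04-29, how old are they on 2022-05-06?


Birth: 1943-04-29
Reference: 2022-05-06
Year difference: 2022 - 1943 = 79

79 years old


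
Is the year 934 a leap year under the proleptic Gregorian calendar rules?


Gregorian leap year rule: divisible by 4, but not by 100, unless also by 400.
934 is not divisible by 4 -> not a leap year

No


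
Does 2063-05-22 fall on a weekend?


Anchor: Jan 1, 2063. With p = 2063 - 1 = 2062: (p + p//4 - p//100 + p//400) mod 7 = (2062 + 515 - 20 + 5) mod 7 = 2562 mod 7 = 0 -> Monday (Mon=0 ... Sun=6)
Day of year: 142; offset = 141
Weekday index = (0 + 141) mod 7 = 1 -> Tuesday
Weekend days: Saturday, Sunday

No


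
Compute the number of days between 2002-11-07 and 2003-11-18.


From 2002-11-07 to 2003-11-18
2002-11-07: days before November = 31 + 28 + 31 + 30 + 31 + 30 + 31 + 31 + 30 + 31 = 304 (2002 is not a leap year); day of year = 304 + 7 = 311
2003-11-18: days before November = 31 + 28 + 31 + 30 + 31 + 30 + 31 + 31 + 30 + 31 = 304 (2003 is not a leap year); day of year = 304 + 18 = 322
Rest of 2002: 365 - 311 = 54
Total = 54 + 322 = 376

376 days


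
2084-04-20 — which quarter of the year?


Month: April (month 4)
Q1: Jan-Mar, Q2: Apr-Jun, Q3: Jul-Sep, Q4: Oct-Dec

Q2


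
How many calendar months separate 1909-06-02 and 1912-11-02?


From June 1909 to November 1912
3 years * 12 = 36 months, plus 5 months = 41

41 months


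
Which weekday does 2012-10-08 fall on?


Date: October 8, 2012
Anchor: Jan 1, 2012. With p = 2012 - 1 = 2011: (p + p//4 - p//100 + p//400) mod 7 = (2011 + 502 - 20 + 5) mod 7 = 2498 mod 7 = 6 -> Sunday (Mon=0 ... Sun=6)
Days before October (Jan-Sep): 274; offset = 274 + 8 - 1 = 281
Weekday index = (6 + 281) mod 7 = 0

Day of the week: Monday


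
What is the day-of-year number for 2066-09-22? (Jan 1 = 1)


Date: September 22, 2066
Days in months 1 through 8: 243
Plus 22 days in September

Day of year: 265


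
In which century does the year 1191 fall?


Century = (year - 1) // 100 + 1
= (1191 - 1) // 100 + 1
= 1190 // 100 + 1
= 11 + 1

12th century


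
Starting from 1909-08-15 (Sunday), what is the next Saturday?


Current: Sunday
Target: Saturday
Days ahead: 6

Next Saturday: 1909-08-21


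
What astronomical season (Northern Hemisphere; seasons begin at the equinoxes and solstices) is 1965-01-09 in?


Date: January 9
Astronomical Winter (approx.; exact equinox/solstice day varies by year): December 21 to March 19
January 9 falls within the Winter window

Winter


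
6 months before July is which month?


July is month 7
7 - 6 = 1

January


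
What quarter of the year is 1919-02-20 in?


Month: February (month 2)
Q1: Jan-Mar, Q2: Apr-Jun, Q3: Jul-Sep, Q4: Oct-Dec

Q1


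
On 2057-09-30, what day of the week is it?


Date: September 30, 2057
Anchor: Jan 1, 2057. With p = 2057 - 1 = 2056: (p + p//4 - p//100 + p//400) mod 7 = (2056 + 514 - 20 + 5) mod 7 = 2555 mod 7 = 0 -> Monday (Mon=0 ... Sun=6)
Days before September (Jan-Aug): 243; offset = 243 + 30 - 1 = 272
Weekday index = (0 + 272) mod 7 = 6

Day of the week: Sunday


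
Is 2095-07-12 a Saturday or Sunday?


Anchor: Jan 1, 2095. With p = 2095 - 1 = 2094: (p + p//4 - p//100 + p//400) mod 7 = (2094 + 523 - 20 + 5) mod 7 = 2602 mod 7 = 5 -> Saturday (Mon=0 ... Sun=6)
Day of year: 193; offset = 192
Weekday index = (5 + 192) mod 7 = 1 -> Tuesday
Weekend days: Saturday, Sunday

No


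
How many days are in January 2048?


January 2048

31 days


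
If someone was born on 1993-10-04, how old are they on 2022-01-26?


Birth: 1993-10-04
Reference: 2022-01-26
Year difference: 2022 - 1993 = 29
Birthday not yet reached in 2022, subtract 1

28 years old


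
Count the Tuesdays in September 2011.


September 2011 has 30 days
Anchor: Jan 1, 2011. With p = 2011 - 1 = 2010: (p + p//4 - p//100 + p//400) mod 7 = (2010 + 502 - 20 + 5) mod 7 = 2497 mod 7 = 5 -> Saturday (Mon=0 ... Sun=6)
Days before September (Jan-Aug): 243; September 1 index = (5 + 243) mod 7 = 3 -> Thursday
First Tuesday is September 6
Tuesdays: 6, 13, 20, 27

4 Tuesdays


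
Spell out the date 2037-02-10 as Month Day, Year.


ISO 2037-02-10 parses as year=2037, month=02, day=10
Month 2 -> February

February 10, 2037


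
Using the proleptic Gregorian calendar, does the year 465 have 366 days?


Gregorian leap year rule: divisible by 4, but not by 100, unless also by 400.
465 is not divisible by 4 -> not a leap year

No


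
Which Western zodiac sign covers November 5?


Date: November 5
Conventional tropical zodiac dates: Scorpio from October 23 onward; Sagittarius starts November 22
November 5 falls within the Scorpio range

Scorpio


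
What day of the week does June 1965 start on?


Target: June 1, 1965
Anchor: Jan 1, 1965. With p = 1965 - 1 = 1964: (p + p//4 - p//100 + p//400) mod 7 = (1964 + 491 - 19 + 4) mod 7 = 2440 mod 7 = 4 -> Friday (Mon=0 ... Sun=6)
Days before June (Jan-May): 151 days
Weekday index = (4 + 151) mod 7 = 1

Tuesday


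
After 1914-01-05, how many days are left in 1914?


Day of year: 5 of 365
Remaining = 365 - 5

360 days


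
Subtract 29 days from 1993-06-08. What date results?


Start: 1993-06-08, subtract 29 days
Back 8 days from June 8 reaches May 31, 1993 -> 21 left
May 1993: 31 - 21 = 10 -> lands on May 10

Result: 1993-05-10


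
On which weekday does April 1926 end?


April 1926 has 30 days
Anchor: Jan 1, 1926. With p = 1926 - 1 = 1925: (p + p//4 - p//100 + p//400) mod 7 = (1925 + 481 - 19 + 4) mod 7 = 2391 mod 7 = 4 -> Friday (Mon=0 ... Sun=6)
Days before April (Jan-Mar): 90; April 1 index = (4 + 90) mod 7 = 3 -> Thursday
Last day offset: 30 - 1 = 29 days
Weekday index = (3 + 29) mod 7 = 4

Friday, April 30


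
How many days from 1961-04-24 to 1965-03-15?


From 1961-04-24 to 1965-03-15
1961-04-24: days before April = 31 + 28 + 31 = 90 (1961 is not a leap year); day of year = 90 + 24 = 114
1965-03-15: days before March = 31 + 28 = 59 (1965 is not a leap year); day of year = 59 + 15 = 74
Rest of 1961: 365 - 114 = 251
Full years 1962 (365), 1963 (365), 1964 (366): 1096
Total = 251 + 1096 + 74 = 1421

1421 days


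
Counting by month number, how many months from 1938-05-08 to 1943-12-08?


From May 1938 to December 1943
5 years * 12 = 60 months, plus 7 months = 67

67 months


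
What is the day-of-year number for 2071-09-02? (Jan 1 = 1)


Date: September 2, 2071
Days in months 1 through 8: 243
Plus 2 days in September

Day of year: 245


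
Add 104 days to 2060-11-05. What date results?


Start: 2060-11-05, add 104 days
November 2060 has 30 days: 30 - 5 = 25 days to November 30 -> 79 left
December 2060 has 31 days -> 48 left
January 2061 has 31 days -> 17 left
February 2061: 17 <= 28 -> lands on February 17

Result: 2061-02-17


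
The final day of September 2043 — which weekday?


September 2043 has 30 days
Anchor: Jan 1, 2043. With p = 2043 - 1 = 2042: (p + p//4 - p//100 + p//400) mod 7 = (2042 + 510 - 20 + 5) mod 7 = 2537 mod 7 = 3 -> Thursday (Mon=0 ... Sun=6)
Days before September (Jan-Aug): 243; September 1 index = (3 + 243) mod 7 = 1 -> Tuesday
Last day offset: 30 - 1 = 29 days
Weekday index = (1 + 29) mod 7 = 2

Wednesday, September 30


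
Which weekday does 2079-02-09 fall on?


Date: February 9, 2079
Anchor: Jan 1, 2079. With p = 2079 - 1 = 2078: (p + p//4 - p//100 + p//400) mod 7 = (2078 + 519 - 20 + 5) mod 7 = 2582 mod 7 = 6 -> Sunday (Mon=0 ... Sun=6)
Days before February (Jan): 31; offset = 31 + 9 - 1 = 39
Weekday index = (6 + 39) mod 7 = 3

Day of the week: Thursday


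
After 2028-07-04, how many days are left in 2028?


Day of year: 186 of 366
Remaining = 366 - 186

180 days


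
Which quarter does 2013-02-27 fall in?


Month: February (month 2)
Q1: Jan-Mar, Q2: Apr-Jun, Q3: Jul-Sep, Q4: Oct-Dec

Q1


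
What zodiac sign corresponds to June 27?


Date: June 27
Conventional tropical zodiac dates: Cancer from June 21 onward; Leo starts July 23
June 27 falls within the Cancer range

Cancer


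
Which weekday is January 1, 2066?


Target: January 1, 2066
Anchor: Jan 1, 2066. With p = 2066 - 1 = 2065: (p + p//4 - p//100 + p//400) mod 7 = (2065 + 516 - 20 + 5) mod 7 = 2566 mod 7 = 4 -> Friday (Mon=0 ... Sun=6)
Offset from anchor: 0 days
Weekday index = (4 + 0) mod 7 = 4

Friday


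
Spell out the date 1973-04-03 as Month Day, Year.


ISO 1973-04-03 parses as year=1973, month=04, day=03
Month 4 -> April

April 3, 1973


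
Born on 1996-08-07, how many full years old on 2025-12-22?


Birth: 1996-08-07
Reference: 2025-12-22
Year difference: 2025 - 1996 = 29

29 years old


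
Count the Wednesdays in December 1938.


December 1938 has 31 days
Anchor: Jan 1, 1938. With p = 1938 - 1 = 1937: (p + p//4 - p//100 + p//400) mod 7 = (1937 + 484 - 19 + 4) mod 7 = 2406 mod 7 = 5 -> Saturday (Mon=0 ... Sun=6)
Days before December (Jan-Nov): 334; December 1 index = (5 + 334) mod 7 = 3 -> Thursday
First Wednesday is December 7
Wednesdays: 7, 14, 21, 28

4 Wednesdays


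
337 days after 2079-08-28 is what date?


Start: 2079-08-28, add 337 days
August 2079 has 31 days: 31 - 28 = 3 days to August 31 -> 334 left
September 2079 has 30 days -> 304 left
October 2079 has 31 days -> 273 left
November 2079 has 30 days -> 243 left
December 2079 has 31 days -> 212 left
January 2080 has 31 days -> 181 left
February 2080 has 29 days -> 152 left
March 2080 has 31 days -> 121 left
April 2080 has 30 days -> 91 left
May 2080 has 31 days -> 60 left
June 2080 has 30 days -> 30 left
July 2080: 30 <= 31 -> lands on July 30

Result: 2080-07-30


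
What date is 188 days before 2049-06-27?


Start: 2049-06-27, subtract 188 days
Back 27 days from June 27 reaches May 31, 2049 -> 161 left
May 2049 has 31 days -> back to April 30, 2049 -> 130 left
April 2049 has 30 days -> back to March 31, 2049 -> 100 left
March 2049 has 31 days -> back to February 28, 2049 -> 69 left
February 2049 has 28 days -> back to January 31, 2049 -> 41 left
January 2049 has 31 days -> back to December 31, 2048 -> 10 left
December 2048: 31 - 10 = 21 -> lands on December 21

Result: 2048-12-21


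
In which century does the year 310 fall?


Century = (year - 1) // 100 + 1
= (310 - 1) // 100 + 1
= 309 // 100 + 1
= 3 + 1

4th century


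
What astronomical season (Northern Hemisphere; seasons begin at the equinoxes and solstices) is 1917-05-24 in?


Date: May 24
Astronomical Spring (approx.; exact equinox/solstice day varies by year): March 20 to June 20
May 24 falls within the Spring window

Spring


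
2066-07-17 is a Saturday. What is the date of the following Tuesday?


Current: Saturday
Target: Tuesday
Days ahead: 3

Next Tuesday: 2066-07-20


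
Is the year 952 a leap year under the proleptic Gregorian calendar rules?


Gregorian leap year rule: divisible by 4, but not by 100, unless also by 400.
952 is divisible by 4 but not 100 -> leap year

Yes


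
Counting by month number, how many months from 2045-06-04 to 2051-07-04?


From June 2045 to July 2051
6 years * 12 = 72 months, plus 1 month = 73

73 months


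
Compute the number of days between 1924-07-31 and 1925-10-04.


From 1924-07-31 to 1925-10-04
1924-07-31: days before July = 31 + 29 + 31 + 30 + 31 + 30 = 182 (1924 is a leap year); day of year = 182 + 31 = 213
1925-10-04: days before October = 31 + 28 + 31 + 30 + 31 + 30 + 31 + 31 + 30 = 273 (1925 is not a leap year); day of year = 273 + 4 = 277
Rest of 1924: 366 - 213 = 153
Total = 153 + 277 = 430

430 days


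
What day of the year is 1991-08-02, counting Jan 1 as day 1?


Date: August 2, 1991
Days in months 1 through 7: 212
Plus 2 days in August

Day of year: 214


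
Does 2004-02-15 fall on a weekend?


Anchor: Jan 1, 2004. With p = 2004 - 1 = 2003: (p + p//4 - p//100 + p//400) mod 7 = (2003 + 500 - 20 + 5) mod 7 = 2488 mod 7 = 3 -> Thursday (Mon=0 ... Sun=6)
Day of year: 46; offset = 45
Weekday index = (3 + 45) mod 7 = 6 -> Sunday
Weekend days: Saturday, Sunday

Yes


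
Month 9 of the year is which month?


Month 9 of 12

September


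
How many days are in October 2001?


October 2001

31 days


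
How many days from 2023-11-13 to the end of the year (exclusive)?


Day of year: 317 of 365
Remaining = 365 - 317

48 days


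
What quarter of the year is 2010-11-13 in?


Month: November (month 11)
Q1: Jan-Mar, Q2: Apr-Jun, Q3: Jul-Sep, Q4: Oct-Dec

Q4


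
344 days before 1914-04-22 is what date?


Start: 1914-04-22, subtract 344 days
Back 22 days from April 22 reaches March 31, 1914 -> 322 left
March 1914 has 31 days -> back to February 28, 1914 -> 291 left
February 1914 has 28 days -> back to January 31, 1914 -> 263 left
January 1914 has 31 days -> back to December 31, 1913 -> 232 left
December 1913 has 31 days -> back to November 30, 1913 -> 201 left
November 1913 has 30 days -> back to October 31, 1913 -> 171 left
October 1913 has 31 days -> back to September 30, 1913 -> 140 left
September 1913 has 30 days -> back to August 31, 1913 -> 110 left
August 1913 has 31 days -> back to July 31, 1913 -> 79 left
July 1913 has 31 days -> back to June 30, 1913 -> 48 left
June 1913 has 30 days -> back to May 31, 1913 -> 18 left
May 1913: 31 - 18 = 13 -> lands on May 13

Result: 1913-05-13


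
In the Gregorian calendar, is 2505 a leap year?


Gregorian leap year rule: divisible by 4, but not by 100, unless also by 400.
2505 is not divisible by 4 -> not a leap year

No


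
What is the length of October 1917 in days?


October 1917

31 days


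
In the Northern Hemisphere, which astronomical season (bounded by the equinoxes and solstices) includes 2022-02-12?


Date: February 12
Astronomical Winter (approx.; exact equinox/solstice day varies by year): December 21 to March 19
February 12 falls within the Winter window

Winter


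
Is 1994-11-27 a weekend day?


Anchor: Jan 1, 1994. With p = 1994 - 1 = 1993: (p + p//4 - p//100 + p//400) mod 7 = (1993 + 498 - 19 + 4) mod 7 = 2476 mod 7 = 5 -> Saturday (Mon=0 ... Sun=6)
Day of year: 331; offset = 330
Weekday index = (5 + 330) mod 7 = 6 -> Sunday
Weekend days: Saturday, Sunday

Yes


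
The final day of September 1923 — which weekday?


September 1923 has 30 days
Anchor: Jan 1, 1923. With p = 1923 - 1 = 1922: (p + p//4 - p//100 + p//400) mod 7 = (1922 + 480 - 19 + 4) mod 7 = 2387 mod 7 = 0 -> Monday (Mon=0 ... Sun=6)
Days before September (Jan-Aug): 243; September 1 index = (0 + 243) mod 7 = 5 -> Saturday
Last day offset: 30 - 1 = 29 days
Weekday index = (5 + 29) mod 7 = 6

Sunday, September 30


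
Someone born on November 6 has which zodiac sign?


Date: November 6
Conventional tropical zodiac dates: Scorpio from October 23 onward; Sagittarius starts November 22
November 6 falls within the Scorpio range

Scorpio


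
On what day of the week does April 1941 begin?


Target: April 1, 1941
Anchor: Jan 1, 1941. With p = 1941 - 1 = 1940: (p + p//4 - p//100 + p//400) mod 7 = (1940 + 485 - 19 + 4) mod 7 = 2410 mod 7 = 2 -> Wednesday (Mon=0 ... Sun=6)
Days before April (Jan-Mar): 90 days
Weekday index = (2 + 90) mod 7 = 1

Tuesday


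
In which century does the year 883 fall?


Century = (year - 1) // 100 + 1
= (883 - 1) // 100 + 1
= 882 // 100 + 1
= 8 + 1

9th century


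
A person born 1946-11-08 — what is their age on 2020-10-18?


Birth: 1946-11-08
Reference: 2020-10-18
Year difference: 2020 - 1946 = 74
Birthday not yet reached in 2020, subtract 1

73 years old


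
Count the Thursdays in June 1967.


June 1967 has 30 days
Anchor: Jan 1, 1967. With p = 1967 - 1 = 1966: (p + p//4 - p//100 + p//400) mod 7 = (1966 + 491 - 19 + 4) mod 7 = 2442 mod 7 = 6 -> Sunday (Mon=0 ... Sun=6)
Days before June (Jan-May): 151; June 1 index = (6 + 151) mod 7 = 3 -> Thursday
First Thursday is June 1
Thursdays: 1, 8, 15, 22, 29

5 Thursdays


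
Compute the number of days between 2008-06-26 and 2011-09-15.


From 2008-06-26 to 2011-09-15
2008-06-26: days before June = 31 + 29 + 31 + 30 + 31 = 152 (2008 is a leap year); day of year = 152 + 26 = 178
2011-09-15: days before September = 31 + 28 + 31 + 30 + 31 + 30 + 31 + 31 = 243 (2011 is not a leap year); day of year = 243 + 15 = 258
Rest of 2008: 366 - 178 = 188
Full years 2009 (365), 2010 (365): 730
Total = 188 + 730 + 258 = 1176

1176 days
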